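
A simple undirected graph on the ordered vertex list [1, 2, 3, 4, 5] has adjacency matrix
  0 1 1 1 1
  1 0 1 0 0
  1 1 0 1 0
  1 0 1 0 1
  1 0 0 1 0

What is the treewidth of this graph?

2

A width-2 tree decomposition is:
Bags: B1 = {1, 2, 3}  B2 = {1, 3, 4}  B3 = {1, 4, 5}
Tree: B1–B2, B2–B3
Every bag has size at most 3, so the width is 3 − 1 = 2 and tw(G) ≤ 2. On the other hand G contains the 3-clique {1, 2, 3}. A clique must lie in a single bag of any decomposition, so no decomposition can have width below 2. Hence tw(G) = 2 exactly.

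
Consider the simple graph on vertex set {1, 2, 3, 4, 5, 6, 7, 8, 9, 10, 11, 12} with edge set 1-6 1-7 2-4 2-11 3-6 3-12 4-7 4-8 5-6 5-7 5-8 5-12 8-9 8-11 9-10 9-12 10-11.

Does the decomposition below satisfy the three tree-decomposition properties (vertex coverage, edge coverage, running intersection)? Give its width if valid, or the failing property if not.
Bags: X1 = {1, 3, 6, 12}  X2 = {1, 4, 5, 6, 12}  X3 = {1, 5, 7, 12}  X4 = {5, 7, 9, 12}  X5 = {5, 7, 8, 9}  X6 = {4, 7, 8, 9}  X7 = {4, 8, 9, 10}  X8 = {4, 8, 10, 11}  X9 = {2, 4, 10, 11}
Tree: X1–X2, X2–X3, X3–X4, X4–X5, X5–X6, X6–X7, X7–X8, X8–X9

A tree decomposition must satisfy three properties: every vertex lies in some bag; for every edge, both endpoints lie together in some bag; and for every vertex, the bags containing it form a connected subtree. Here bags containing vertex 4 are not connected in the tree, so the decomposition is invalid.

No — bags containing vertex 4 are not connected in the tree.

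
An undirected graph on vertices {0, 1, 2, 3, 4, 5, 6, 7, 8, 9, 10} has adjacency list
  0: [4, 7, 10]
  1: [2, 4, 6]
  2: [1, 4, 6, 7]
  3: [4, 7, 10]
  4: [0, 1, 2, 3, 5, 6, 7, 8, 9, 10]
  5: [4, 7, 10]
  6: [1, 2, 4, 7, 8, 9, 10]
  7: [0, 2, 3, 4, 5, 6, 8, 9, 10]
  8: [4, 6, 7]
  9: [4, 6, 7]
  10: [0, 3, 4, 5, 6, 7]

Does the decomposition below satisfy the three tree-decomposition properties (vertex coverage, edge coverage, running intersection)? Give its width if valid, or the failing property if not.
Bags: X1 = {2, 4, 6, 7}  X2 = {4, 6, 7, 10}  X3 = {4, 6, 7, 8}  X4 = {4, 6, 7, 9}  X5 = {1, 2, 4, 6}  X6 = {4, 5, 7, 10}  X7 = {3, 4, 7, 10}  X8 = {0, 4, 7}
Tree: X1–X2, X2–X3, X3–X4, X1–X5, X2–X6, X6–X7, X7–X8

A tree decomposition must satisfy three properties: every vertex lies in some bag; for every edge, both endpoints lie together in some bag; and for every vertex, the bags containing it form a connected subtree. Here edge (10,0) lies in no bag, so the decomposition is invalid.

No — edge (10,0) lies in no bag.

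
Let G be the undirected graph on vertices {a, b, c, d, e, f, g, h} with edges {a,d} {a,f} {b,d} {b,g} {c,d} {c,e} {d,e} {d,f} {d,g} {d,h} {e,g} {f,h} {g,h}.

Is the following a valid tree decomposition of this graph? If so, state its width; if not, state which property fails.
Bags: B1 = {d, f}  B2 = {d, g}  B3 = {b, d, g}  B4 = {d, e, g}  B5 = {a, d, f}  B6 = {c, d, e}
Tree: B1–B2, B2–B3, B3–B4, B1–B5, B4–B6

No — vertex h appears in no bag.

A tree decomposition must satisfy three properties: every vertex lies in some bag; for every edge, both endpoints lie together in some bag; and for every vertex, the bags containing it form a connected subtree. Here vertex h appears in no bag, so the decomposition is invalid.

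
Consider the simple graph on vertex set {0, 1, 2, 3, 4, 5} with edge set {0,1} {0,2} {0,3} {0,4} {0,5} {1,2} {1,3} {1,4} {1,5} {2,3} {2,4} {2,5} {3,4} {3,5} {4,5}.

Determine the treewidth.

5

A width-5 tree decomposition is:
Bags: B1 = {0, 1, 2, 3, 4, 5}
Tree: (single bag)
A single bag containing all 6 vertices is trivially a valid decomposition of width 5. Conversely, {0, 1, 2, 3, 4, 5} is a clique of size 6, and the vertices of any clique must share a bag in every tree decomposition; so some bag has ≥ 6 vertices and tw(G) ≥ 5. Combining the bounds, tw(G) = 5.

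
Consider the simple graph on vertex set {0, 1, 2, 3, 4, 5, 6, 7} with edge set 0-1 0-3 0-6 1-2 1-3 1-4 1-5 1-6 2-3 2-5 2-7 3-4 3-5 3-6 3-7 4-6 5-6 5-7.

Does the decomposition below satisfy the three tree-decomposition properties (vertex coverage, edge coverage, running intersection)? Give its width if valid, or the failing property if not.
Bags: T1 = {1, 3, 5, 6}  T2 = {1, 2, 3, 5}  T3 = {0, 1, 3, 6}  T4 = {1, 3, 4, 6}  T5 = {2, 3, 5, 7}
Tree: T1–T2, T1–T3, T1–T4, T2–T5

Yes; width 3.

Every vertex of G appears in some bag (union = {0, 1, 2, 3, 4, 5, 6, 7}); every edge is covered by a bag; and for each vertex v the set of bags containing v is connected in the bag tree. The decomposition is therefore valid. The largest bag has 4 vertices, so the width is 3.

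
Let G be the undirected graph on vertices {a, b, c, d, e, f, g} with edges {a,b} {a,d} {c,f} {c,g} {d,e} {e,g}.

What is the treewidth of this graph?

1

A width-1 tree decomposition is:
Bags: B1 = {c, f}  B2 = {c, g}  B3 = {e, g}  B4 = {d, e}  B5 = {a, d}  B6 = {a, b}
Tree: B1–B2, B2–B3, B3–B4, B4–B5, B5–B6
The largest bag has 2 vertices, giving width 1; this decomposition certifies tw(G) ≤ 1. Since G has at least one edge (e.g. f–c), it is not an edgeless graph, so tw(G) ≥ 1. The upper and lower bounds meet at 1, so that is the treewidth.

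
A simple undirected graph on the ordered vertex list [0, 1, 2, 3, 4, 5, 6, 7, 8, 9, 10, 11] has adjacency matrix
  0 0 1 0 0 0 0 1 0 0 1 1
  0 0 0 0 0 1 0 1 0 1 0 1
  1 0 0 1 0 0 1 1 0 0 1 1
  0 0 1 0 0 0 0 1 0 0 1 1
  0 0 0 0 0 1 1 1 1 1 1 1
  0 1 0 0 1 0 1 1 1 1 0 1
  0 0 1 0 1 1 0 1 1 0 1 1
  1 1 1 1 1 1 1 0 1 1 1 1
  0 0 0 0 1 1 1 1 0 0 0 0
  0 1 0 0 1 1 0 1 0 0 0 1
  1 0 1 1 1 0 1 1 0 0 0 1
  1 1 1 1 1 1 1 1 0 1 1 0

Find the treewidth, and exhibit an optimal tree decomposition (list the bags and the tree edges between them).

Treewidth 4.
Bags: B1 = {4, 6, 7, 10, 11}  B2 = {4, 5, 6, 7, 11}  B3 = {4, 5, 7, 9, 11}  B4 = {4, 5, 6, 7, 8}  B5 = {2, 6, 7, 10, 11}  B6 = {0, 2, 7, 10, 11}  B7 = {2, 3, 7, 10, 11}  B8 = {1, 5, 7, 9, 11}
Tree: B1–B2, B2–B3, B2–B4, B1–B5, B5–B6, B5–B7, B3–B8

Each bag holds 5 vertices, so the decomposition has width 4, which upper-bounds the treewidth. For the lower bound, the 5 vertices {4, 5, 6, 7, 8} are pairwise adjacent, and any tree decomposition puts a clique entirely inside one bag — forcing width ≥ 4. Hence tw(G) = 4 exactly.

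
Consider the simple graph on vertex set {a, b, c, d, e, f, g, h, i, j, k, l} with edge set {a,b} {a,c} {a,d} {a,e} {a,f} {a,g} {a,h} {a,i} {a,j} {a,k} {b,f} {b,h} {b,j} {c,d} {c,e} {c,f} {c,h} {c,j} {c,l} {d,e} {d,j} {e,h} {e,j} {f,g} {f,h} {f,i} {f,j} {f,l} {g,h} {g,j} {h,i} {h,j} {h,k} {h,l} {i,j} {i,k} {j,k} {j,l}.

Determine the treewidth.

4

A width-4 tree decomposition is:
Bags: B1 = {a, c, e, h, j}  B2 = {a, c, f, h, j}  B3 = {a, f, g, h, j}  B4 = {a, f, h, i, j}  B5 = {a, h, i, j, k}  B6 = {c, f, h, j, l}  B7 = {a, c, d, e, j}  B8 = {a, b, f, h, j}
Tree: B1–B2, B2–B3, B3–B4, B4–B5, B2–B6, B1–B7, B3–B8
The largest bag has 5 vertices, giving width 4; this decomposition certifies tw(G) ≤ 4. For the lower bound, the 5 vertices {a, c, d, e, j} are pairwise adjacent, and any tree decomposition puts a clique entirely inside one bag — forcing width ≥ 4. The upper and lower bounds meet at 4, so that is the treewidth.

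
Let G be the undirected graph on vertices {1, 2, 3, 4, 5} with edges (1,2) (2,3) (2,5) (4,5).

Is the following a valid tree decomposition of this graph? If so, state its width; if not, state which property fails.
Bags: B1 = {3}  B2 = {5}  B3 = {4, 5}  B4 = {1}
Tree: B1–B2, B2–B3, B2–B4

A tree decomposition must satisfy three properties: every vertex lies in some bag; for every edge, both endpoints lie together in some bag; and for every vertex, the bags containing it form a connected subtree. Here vertex 2 appears in no bag, so the decomposition is invalid.

No — vertex 2 appears in no bag.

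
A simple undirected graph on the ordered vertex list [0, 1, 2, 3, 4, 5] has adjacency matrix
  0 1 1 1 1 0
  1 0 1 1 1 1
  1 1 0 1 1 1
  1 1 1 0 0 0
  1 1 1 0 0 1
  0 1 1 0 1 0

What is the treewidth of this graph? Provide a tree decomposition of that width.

Treewidth 3.
One such decomposition:
Bags: B1 = {0, 1, 2, 4}  B2 = {1, 2, 4, 5}  B3 = {0, 1, 2, 3}
Tree: B1–B2, B1–B3

The largest bag has 4 vertices, giving width 3; this decomposition certifies tw(G) ≤ 3. For the lower bound, the 4 vertices {0, 1, 2, 3} are pairwise adjacent, and any tree decomposition puts a clique entirely inside one bag — forcing width ≥ 3. Combining the bounds, tw(G) = 3.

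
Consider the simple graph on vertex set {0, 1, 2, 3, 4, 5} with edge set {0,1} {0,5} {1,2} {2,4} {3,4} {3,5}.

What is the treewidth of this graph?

2

A width-2 tree decomposition is:
Bags: B1 = {0, 1, 5}  B2 = {1, 3, 5}  B3 = {1, 3, 4}  B4 = {1, 2, 4}
Tree: B1–B2, B2–B3, B3–B4
The largest bag has 3 vertices, giving width 2; this decomposition certifies tw(G) ≤ 2. The edges 1–0–5–3–4–2–1 form a cycle, so G is not a tree and its treewidth is at least 2. Hence tw(G) = 2 exactly.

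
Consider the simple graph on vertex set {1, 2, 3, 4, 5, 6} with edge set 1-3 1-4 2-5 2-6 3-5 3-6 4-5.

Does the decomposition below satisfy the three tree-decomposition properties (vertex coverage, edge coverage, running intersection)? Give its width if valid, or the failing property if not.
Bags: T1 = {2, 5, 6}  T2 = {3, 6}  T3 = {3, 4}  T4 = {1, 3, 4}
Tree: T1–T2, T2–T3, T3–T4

A tree decomposition must satisfy three properties: every vertex lies in some bag; for every edge, both endpoints lie together in some bag; and for every vertex, the bags containing it form a connected subtree. Here edge (5,3) lies in no bag, so the decomposition is invalid.

No — edge (5,3) lies in no bag.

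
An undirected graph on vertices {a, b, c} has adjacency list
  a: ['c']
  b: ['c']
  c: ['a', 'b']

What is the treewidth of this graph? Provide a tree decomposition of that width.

Every bag has size at most 2, so the width is 2 − 1 = 1 and tw(G) ≤ 1. Since G has at least one edge (e.g. c–b), it is not an edgeless graph, so tw(G) ≥ 1. Hence tw(G) = 1 exactly.

Treewidth 1.
One such decomposition:
Bags: B1 = {b, c}  B2 = {a, c}
Tree: B1–B2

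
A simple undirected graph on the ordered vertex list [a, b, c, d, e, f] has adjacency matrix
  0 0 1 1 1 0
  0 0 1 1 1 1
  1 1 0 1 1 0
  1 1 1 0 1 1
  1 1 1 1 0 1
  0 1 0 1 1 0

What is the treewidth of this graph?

A width-3 tree decomposition is:
Bags: B1 = {a, c, d, e}  B2 = {b, c, d, e}  B3 = {b, d, e, f}
Tree: B1–B2, B2–B3
Each bag holds 4 vertices, so the decomposition has width 3, which upper-bounds the treewidth. Conversely, {a, c, d, e} is a clique of size 4, and the vertices of any clique must share a bag in every tree decomposition; so some bag has ≥ 4 vertices and tw(G) ≥ 3. The upper and lower bounds meet at 3, so that is the treewidth.

3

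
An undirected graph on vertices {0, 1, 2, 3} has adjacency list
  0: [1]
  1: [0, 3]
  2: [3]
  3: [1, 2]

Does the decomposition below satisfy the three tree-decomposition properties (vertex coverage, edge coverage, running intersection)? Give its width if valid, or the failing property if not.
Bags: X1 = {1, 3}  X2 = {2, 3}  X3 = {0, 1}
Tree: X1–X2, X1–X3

Yes; width 1.

Every vertex of G appears in some bag (union = {0, 1, 2, 3}); every edge is covered by a bag; and for each vertex v the set of bags containing v is connected in the bag tree. The decomposition is therefore valid. The largest bag has 2 vertices, so the width is 1.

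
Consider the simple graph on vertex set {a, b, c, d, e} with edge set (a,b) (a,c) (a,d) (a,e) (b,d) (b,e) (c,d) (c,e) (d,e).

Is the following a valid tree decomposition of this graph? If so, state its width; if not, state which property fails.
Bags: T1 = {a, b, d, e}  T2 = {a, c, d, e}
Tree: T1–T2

Vertex coverage: the bags together contain {a, b, c, d, e}, the full vertex set. Edge coverage: each edge of G has both endpoints in at least one bag. Running intersection: for every vertex, the bags containing it form a connected subtree. All three properties hold, so this is a valid tree decomposition of width max|bag| − 1 = 3, and hence tw(G) ≤ 3.

Yes; width 3.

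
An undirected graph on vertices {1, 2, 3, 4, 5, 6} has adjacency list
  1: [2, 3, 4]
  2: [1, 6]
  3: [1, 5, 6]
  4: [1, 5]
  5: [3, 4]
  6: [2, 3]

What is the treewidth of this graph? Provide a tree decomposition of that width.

Treewidth 2.
Bags: B1 = {2, 3, 6}  B2 = {1, 2, 3}  B3 = {1, 3, 5}  B4 = {1, 4, 5}
Tree: B1–B2, B2–B3, B3–B4

Every bag has size at most 3, so the width is 3 − 1 = 2 and tw(G) ≤ 2. For the lower bound, G contains the cycle 6–2–1–3–6, so G is not a forest; only forests have treewidth ≤ 1, hence tw(G) ≥ 2. Therefore the treewidth is 2.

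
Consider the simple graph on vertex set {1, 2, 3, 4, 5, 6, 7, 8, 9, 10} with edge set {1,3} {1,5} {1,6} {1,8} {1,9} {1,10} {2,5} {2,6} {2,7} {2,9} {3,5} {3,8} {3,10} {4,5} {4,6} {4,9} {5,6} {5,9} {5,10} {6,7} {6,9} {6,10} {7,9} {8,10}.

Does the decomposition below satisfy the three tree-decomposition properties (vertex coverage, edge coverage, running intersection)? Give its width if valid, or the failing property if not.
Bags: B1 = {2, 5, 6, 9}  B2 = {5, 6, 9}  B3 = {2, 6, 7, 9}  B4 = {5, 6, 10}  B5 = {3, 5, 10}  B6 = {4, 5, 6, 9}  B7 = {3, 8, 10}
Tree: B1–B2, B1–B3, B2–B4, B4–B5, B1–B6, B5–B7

No — vertex 1 appears in no bag.

A tree decomposition must satisfy three properties: every vertex lies in some bag; for every edge, both endpoints lie together in some bag; and for every vertex, the bags containing it form a connected subtree. Here vertex 1 appears in no bag, so the decomposition is invalid.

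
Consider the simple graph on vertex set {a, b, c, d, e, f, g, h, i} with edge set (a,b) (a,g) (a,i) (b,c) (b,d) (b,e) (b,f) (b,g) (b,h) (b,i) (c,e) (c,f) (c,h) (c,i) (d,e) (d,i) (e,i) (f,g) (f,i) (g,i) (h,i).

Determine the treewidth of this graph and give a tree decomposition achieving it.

Every bag has size at most 4, so the width is 4 − 1 = 3 and tw(G) ≤ 3. For the lower bound, the 4 vertices {b, d, e, i} are pairwise adjacent, and any tree decomposition puts a clique entirely inside one bag — forcing width ≥ 3. Hence tw(G) = 3 exactly.

Treewidth 3.
One such decomposition:
Bags: B1 = {b, c, f, i}  B2 = {b, c, e, i}  B3 = {b, d, e, i}  B4 = {b, f, g, i}  B5 = {b, c, h, i}  B6 = {a, b, g, i}
Tree: B1–B2, B2–B3, B1–B4, B2–B5, B4–B6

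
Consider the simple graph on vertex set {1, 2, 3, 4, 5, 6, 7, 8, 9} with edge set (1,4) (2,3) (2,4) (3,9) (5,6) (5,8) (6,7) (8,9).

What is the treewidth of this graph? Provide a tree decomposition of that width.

Treewidth 1.
One optimal decomposition is:
Bags: B1 = {6, 7}  B2 = {5, 6}  B3 = {5, 8}  B4 = {8, 9}  B5 = {3, 9}  B6 = {2, 3}  B7 = {2, 4}  B8 = {1, 4}
Tree: B1–B2, B2–B3, B3–B4, B4–B5, B5–B6, B6–B7, B7–B8

Each bag holds 2 vertices, so the decomposition has width 1, which upper-bounds the treewidth. Any graph with an edge has treewidth ≥ 1, and G has the edge 7–6. Therefore the treewidth is 1.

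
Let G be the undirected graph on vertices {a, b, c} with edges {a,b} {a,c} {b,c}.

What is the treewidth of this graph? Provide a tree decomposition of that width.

With just one bag of size 3, the width is 3 − 1 = 2, so tw(G) ≤ 2. Conversely, {a, b, c} is a clique of size 3, and the vertices of any clique must share a bag in every tree decomposition; so some bag has ≥ 3 vertices and tw(G) ≥ 2. Combining the bounds, tw(G) = 2.

Treewidth 2.
One such decomposition:
Bags: B1 = {a, b, c}
Tree: (single bag)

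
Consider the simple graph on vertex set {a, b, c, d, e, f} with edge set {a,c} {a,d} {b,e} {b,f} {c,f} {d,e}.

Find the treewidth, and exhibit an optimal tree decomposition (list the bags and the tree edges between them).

Treewidth 2.
One such decomposition:
Bags: B1 = {a, d, e}  B2 = {a, c, e}  B3 = {c, e, f}  B4 = {b, e, f}
Tree: B1–B2, B2–B3, B3–B4

Every bag has size at most 3, so the width is 3 − 1 = 2 and tw(G) ≤ 2. The edges e–d–a–c–f–b–e form a cycle, so G is not a tree and its treewidth is at least 2. Hence tw(G) = 2 exactly.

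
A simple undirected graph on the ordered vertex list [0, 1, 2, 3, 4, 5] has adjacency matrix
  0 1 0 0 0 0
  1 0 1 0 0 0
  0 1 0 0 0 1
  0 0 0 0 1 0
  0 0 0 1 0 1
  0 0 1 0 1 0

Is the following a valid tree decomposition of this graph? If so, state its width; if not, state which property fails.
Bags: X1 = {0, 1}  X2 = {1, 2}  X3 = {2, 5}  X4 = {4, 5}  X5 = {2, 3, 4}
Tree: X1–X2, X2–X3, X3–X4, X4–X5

A tree decomposition must satisfy three properties: every vertex lies in some bag; for every edge, both endpoints lie together in some bag; and for every vertex, the bags containing it form a connected subtree. Here bags containing vertex 2 are not connected in the tree, so the decomposition is invalid.

No — bags containing vertex 2 are not connected in the tree.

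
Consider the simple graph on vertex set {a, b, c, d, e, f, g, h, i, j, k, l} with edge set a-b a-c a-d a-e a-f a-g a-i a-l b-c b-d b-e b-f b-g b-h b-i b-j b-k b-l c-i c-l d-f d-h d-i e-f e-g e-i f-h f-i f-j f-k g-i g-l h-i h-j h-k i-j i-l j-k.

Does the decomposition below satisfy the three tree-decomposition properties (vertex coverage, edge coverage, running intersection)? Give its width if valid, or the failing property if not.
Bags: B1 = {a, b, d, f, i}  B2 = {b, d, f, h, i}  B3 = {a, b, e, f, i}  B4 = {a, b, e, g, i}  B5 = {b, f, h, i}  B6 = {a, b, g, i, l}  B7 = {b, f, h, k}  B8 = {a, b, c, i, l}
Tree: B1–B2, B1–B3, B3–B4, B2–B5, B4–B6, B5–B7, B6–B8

No — vertex j appears in no bag.

A tree decomposition must satisfy three properties: every vertex lies in some bag; for every edge, both endpoints lie together in some bag; and for every vertex, the bags containing it form a connected subtree. Here vertex j appears in no bag, so the decomposition is invalid.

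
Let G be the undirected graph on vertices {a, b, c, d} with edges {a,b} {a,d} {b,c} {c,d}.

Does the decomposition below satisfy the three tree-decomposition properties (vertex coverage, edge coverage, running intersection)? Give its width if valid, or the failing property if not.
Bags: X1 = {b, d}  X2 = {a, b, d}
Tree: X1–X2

No — vertex c appears in no bag.

A tree decomposition must satisfy three properties: every vertex lies in some bag; for every edge, both endpoints lie together in some bag; and for every vertex, the bags containing it form a connected subtree. Here vertex c appears in no bag, so the decomposition is invalid.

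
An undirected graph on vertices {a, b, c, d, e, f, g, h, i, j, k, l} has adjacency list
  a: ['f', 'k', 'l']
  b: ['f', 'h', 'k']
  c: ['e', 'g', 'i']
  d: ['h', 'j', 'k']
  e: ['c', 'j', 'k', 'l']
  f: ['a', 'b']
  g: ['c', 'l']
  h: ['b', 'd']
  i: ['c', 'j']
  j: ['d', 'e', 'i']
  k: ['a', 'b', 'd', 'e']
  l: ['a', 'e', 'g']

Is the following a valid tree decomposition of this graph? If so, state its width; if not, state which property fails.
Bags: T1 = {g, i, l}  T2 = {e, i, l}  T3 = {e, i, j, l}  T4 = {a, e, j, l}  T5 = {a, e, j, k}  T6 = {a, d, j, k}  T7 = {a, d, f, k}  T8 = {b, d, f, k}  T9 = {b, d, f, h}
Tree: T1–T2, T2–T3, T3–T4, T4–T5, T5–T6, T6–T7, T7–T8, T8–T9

A tree decomposition must satisfy three properties: every vertex lies in some bag; for every edge, both endpoints lie together in some bag; and for every vertex, the bags containing it form a connected subtree. Here vertex c appears in no bag, so the decomposition is invalid.

No — vertex c appears in no bag.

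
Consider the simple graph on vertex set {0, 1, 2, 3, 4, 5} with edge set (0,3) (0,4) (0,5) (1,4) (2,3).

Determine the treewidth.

1

A width-1 tree decomposition is:
Bags: B1 = {1, 4}  B2 = {0, 4}  B3 = {0, 5}  B4 = {0, 3}  B5 = {2, 3}
Tree: B1–B2, B2–B3, B3–B4, B4–B5
The largest bag has 2 vertices, giving width 1; this decomposition certifies tw(G) ≤ 1. Any graph with an edge has treewidth ≥ 1, and G has the edge 4–1. The upper and lower bounds meet at 1, so that is the treewidth.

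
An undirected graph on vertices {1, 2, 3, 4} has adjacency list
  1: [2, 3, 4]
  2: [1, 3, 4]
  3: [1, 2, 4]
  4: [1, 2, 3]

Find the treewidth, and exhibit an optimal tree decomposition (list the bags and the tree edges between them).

Treewidth 3.
One such decomposition:
Bags: B1 = {1, 2, 3, 4}
Tree: (single bag)

With just one bag of size 4, the width is 4 − 1 = 3, so tw(G) ≤ 3. For the lower bound, the 4 vertices {1, 2, 3, 4} are pairwise adjacent, and any tree decomposition puts a clique entirely inside one bag — forcing width ≥ 3. The upper and lower bounds meet at 3, so that is the treewidth.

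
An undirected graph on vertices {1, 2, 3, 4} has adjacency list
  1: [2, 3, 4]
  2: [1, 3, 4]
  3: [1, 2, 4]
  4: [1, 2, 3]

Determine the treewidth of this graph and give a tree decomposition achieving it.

Treewidth 3.
One optimal decomposition is:
Bags: B1 = {1, 2, 3, 4}
Tree: (single bag)

A single bag containing all 4 vertices is trivially a valid decomposition of width 3. On the other hand G contains the 4-clique {1, 2, 3, 4}. A clique must lie in a single bag of any decomposition, so no decomposition can have width below 3. The upper and lower bounds meet at 3, so that is the treewidth.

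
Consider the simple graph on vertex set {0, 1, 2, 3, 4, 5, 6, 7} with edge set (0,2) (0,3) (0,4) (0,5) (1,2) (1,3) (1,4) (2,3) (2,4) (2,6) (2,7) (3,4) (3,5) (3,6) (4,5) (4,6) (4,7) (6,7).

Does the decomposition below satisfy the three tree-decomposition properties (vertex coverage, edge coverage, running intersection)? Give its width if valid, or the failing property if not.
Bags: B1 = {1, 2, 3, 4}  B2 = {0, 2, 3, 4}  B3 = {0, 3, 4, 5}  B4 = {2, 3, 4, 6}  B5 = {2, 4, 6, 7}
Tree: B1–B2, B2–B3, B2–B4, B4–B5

Vertex coverage: the bags together contain {0, 1, 2, 3, 4, 5, 6, 7}, the full vertex set. Edge coverage: each edge of G has both endpoints in at least one bag. Running intersection: for every vertex, the bags containing it form a connected subtree. All three properties hold, so this is a valid tree decomposition of width max|bag| − 1 = 3, and hence tw(G) ≤ 3.

Yes; width 3.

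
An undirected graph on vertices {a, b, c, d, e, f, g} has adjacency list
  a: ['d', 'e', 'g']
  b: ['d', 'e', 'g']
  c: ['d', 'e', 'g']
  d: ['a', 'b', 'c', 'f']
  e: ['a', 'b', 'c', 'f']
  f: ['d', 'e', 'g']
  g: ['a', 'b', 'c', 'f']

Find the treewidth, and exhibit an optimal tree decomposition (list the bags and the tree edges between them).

Treewidth 3.
Bags: B1 = {b, d, e, g}  B2 = {c, d, e, g}  B3 = {d, e, f, g}  B4 = {a, d, e, g}
Tree: B1–B2, B2–B3, B3–B4

The largest bag has 4 vertices, giving width 3; this decomposition certifies tw(G) ≤ 3. For the lower bound: the 4 vertex sets {b,d}, {c,e}, {g}, {f} are disjoint, each induces a connected subgraph, and every pair is joined by at least one edge of G. Contracting each set to a single vertex therefore yields K_{4} as a minor, and since treewidth is minor-monotone, tw(G) ≥ tw(K_{4}) = 3. The upper and lower bounds meet at 3, so that is the treewidth.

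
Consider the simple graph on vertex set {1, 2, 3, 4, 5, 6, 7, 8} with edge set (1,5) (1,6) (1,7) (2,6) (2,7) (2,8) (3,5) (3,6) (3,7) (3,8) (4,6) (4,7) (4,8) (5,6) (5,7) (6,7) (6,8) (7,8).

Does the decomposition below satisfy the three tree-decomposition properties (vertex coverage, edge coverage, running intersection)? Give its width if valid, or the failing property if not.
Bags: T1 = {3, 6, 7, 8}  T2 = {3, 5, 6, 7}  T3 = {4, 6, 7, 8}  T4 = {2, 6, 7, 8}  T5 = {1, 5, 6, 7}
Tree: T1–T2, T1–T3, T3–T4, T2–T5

Every vertex of G appears in some bag (union = {1, 2, 3, 4, 5, 6, 7, 8}); every edge is covered by a bag; and for each vertex v the set of bags containing v is connected in the bag tree. The decomposition is therefore valid. The largest bag has 4 vertices, so the width is 3.

Yes; width 3.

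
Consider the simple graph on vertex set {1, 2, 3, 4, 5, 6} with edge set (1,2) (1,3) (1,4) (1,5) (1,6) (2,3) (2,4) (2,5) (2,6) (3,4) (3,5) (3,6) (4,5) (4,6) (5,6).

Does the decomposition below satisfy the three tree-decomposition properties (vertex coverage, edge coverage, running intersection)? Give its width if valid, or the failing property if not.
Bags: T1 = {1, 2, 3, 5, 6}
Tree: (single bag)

A tree decomposition must satisfy three properties: every vertex lies in some bag; for every edge, both endpoints lie together in some bag; and for every vertex, the bags containing it form a connected subtree. Here vertex 4 appears in no bag, so the decomposition is invalid.

No — vertex 4 appears in no bag.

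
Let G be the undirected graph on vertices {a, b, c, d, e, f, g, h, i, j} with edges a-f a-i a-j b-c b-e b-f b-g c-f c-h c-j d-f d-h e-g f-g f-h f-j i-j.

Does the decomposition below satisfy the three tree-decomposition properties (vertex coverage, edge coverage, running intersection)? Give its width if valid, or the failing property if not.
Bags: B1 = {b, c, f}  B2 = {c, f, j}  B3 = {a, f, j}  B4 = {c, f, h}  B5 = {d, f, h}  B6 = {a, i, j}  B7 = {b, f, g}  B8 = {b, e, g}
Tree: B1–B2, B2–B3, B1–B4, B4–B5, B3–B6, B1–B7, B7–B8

Every vertex of G appears in some bag (union = {a, b, c, d, e, f, g, h, i, j}); every edge is covered by a bag; and for each vertex v the set of bags containing v is connected in the bag tree. The decomposition is therefore valid. The largest bag has 3 vertices, so the width is 2.

Yes; width 2.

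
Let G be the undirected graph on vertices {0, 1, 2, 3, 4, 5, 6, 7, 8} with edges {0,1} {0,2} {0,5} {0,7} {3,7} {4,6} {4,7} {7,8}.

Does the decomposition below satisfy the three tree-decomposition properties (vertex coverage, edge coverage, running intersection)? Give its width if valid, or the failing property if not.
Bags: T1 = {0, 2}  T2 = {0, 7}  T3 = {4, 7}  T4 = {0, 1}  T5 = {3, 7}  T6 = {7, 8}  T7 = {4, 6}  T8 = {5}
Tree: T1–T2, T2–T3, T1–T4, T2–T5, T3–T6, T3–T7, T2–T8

A tree decomposition must satisfy three properties: every vertex lies in some bag; for every edge, both endpoints lie together in some bag; and for every vertex, the bags containing it form a connected subtree. Here edge (0,5) lies in no bag, so the decomposition is invalid.

No — edge (0,5) lies in no bag.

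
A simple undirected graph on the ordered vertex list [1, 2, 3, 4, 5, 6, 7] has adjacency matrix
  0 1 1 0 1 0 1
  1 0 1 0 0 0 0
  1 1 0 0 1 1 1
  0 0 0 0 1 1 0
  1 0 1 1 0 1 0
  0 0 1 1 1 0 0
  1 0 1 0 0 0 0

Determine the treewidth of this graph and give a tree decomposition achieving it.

Every bag has size at most 3, so the width is 3 − 1 = 2 and tw(G) ≤ 2. Conversely, {1, 2, 3} is a clique of size 3, and the vertices of any clique must share a bag in every tree decomposition; so some bag has ≥ 3 vertices and tw(G) ≥ 2. The upper and lower bounds meet at 2, so that is the treewidth.

Treewidth 2.
Bags: B1 = {1, 3, 5}  B2 = {3, 5, 6}  B3 = {4, 5, 6}  B4 = {1, 2, 3}  B5 = {1, 3, 7}
Tree: B1–B2, B2–B3, B1–B4, B4–B5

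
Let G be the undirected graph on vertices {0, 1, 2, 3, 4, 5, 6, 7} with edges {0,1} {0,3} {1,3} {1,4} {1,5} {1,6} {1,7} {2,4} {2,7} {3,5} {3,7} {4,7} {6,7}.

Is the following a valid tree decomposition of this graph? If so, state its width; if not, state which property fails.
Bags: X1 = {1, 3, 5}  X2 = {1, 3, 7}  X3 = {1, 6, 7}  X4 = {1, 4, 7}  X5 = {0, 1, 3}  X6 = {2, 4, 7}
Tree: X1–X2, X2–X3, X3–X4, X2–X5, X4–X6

Yes; width 2.

Every vertex of G appears in some bag (union = {0, 1, 2, 3, 4, 5, 6, 7}); every edge is covered by a bag; and for each vertex v the set of bags containing v is connected in the bag tree. The decomposition is therefore valid. The largest bag has 3 vertices, so the width is 2.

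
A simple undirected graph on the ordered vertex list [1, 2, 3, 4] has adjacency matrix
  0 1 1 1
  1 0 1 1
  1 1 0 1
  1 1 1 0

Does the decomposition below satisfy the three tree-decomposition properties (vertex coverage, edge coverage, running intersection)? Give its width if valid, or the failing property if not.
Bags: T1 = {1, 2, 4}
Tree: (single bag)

No — vertex 3 appears in no bag.

A tree decomposition must satisfy three properties: every vertex lies in some bag; for every edge, both endpoints lie together in some bag; and for every vertex, the bags containing it form a connected subtree. Here vertex 3 appears in no bag, so the decomposition is invalid.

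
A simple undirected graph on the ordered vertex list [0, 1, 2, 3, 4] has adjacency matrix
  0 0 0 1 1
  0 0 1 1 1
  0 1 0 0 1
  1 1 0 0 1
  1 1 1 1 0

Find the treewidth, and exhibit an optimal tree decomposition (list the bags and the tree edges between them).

Treewidth 2.
One such decomposition:
Bags: B1 = {1, 3, 4}  B2 = {1, 2, 4}  B3 = {0, 3, 4}
Tree: B1–B2, B1–B3

Each bag holds 3 vertices, so the decomposition has width 2, which upper-bounds the treewidth. For the lower bound, the 3 vertices {0, 3, 4} are pairwise adjacent, and any tree decomposition puts a clique entirely inside one bag — forcing width ≥ 2. The upper and lower bounds meet at 2, so that is the treewidth.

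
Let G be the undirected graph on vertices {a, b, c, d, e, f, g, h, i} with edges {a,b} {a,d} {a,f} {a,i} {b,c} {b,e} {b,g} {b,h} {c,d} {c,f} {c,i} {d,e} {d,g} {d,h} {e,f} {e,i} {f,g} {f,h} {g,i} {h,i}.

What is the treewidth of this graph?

A width-4 tree decomposition is:
Bags: B1 = {b, d, f, g, i}  B2 = {b, d, f, h, i}  B3 = {b, c, d, f, i}  B4 = {a, b, d, f, i}  B5 = {b, d, e, f, i}
Tree: B1–B2, B2–B3, B3–B4, B4–B5
The largest bag has 5 vertices, giving width 4; this decomposition certifies tw(G) ≤ 4. For the lower bound: the 5 vertex sets {b,g}, {d,h}, {c,f}, {i}, {a} are disjoint, each induces a connected subgraph, and every pair is joined by at least one edge of G. Contracting each set to a single vertex therefore yields K_{5} as a minor, and since treewidth is minor-monotone, tw(G) ≥ tw(K_{5}) = 4. The upper and lower bounds meet at 4, so that is the treewidth.

4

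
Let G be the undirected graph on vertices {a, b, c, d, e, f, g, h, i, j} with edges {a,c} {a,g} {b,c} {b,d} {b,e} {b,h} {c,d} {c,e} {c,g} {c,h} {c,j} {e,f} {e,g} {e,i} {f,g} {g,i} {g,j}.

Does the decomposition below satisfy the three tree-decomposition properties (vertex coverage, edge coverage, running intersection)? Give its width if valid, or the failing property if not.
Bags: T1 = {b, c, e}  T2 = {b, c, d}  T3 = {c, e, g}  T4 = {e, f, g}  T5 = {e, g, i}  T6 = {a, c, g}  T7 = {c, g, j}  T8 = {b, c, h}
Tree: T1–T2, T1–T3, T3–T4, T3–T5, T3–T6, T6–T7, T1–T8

Yes; width 2.

Checking the three conditions: (i) the bags cover all of {a, b, c, d, e, f, g, h, i, j}; (ii) for each edge, some bag contains both endpoints; (iii) the bags containing any fixed vertex form a subtree. All hold, so the decomposition is valid with width 3 − 1 = 2.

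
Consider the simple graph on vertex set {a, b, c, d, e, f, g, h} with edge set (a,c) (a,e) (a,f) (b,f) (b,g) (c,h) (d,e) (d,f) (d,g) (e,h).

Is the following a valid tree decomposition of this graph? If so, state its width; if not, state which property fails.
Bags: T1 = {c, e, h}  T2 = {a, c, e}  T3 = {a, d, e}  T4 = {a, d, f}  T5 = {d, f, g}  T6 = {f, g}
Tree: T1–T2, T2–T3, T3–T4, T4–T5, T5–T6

A tree decomposition must satisfy three properties: every vertex lies in some bag; for every edge, both endpoints lie together in some bag; and for every vertex, the bags containing it form a connected subtree. Here vertex b appears in no bag, so the decomposition is invalid.

No — vertex b appears in no bag.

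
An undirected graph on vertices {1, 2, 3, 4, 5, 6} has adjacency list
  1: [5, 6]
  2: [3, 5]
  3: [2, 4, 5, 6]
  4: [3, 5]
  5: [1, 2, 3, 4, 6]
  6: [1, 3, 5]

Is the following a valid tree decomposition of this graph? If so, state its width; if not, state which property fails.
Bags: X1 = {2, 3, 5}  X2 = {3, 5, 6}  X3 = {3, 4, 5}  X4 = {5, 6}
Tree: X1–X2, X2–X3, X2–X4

No — vertex 1 appears in no bag.

A tree decomposition must satisfy three properties: every vertex lies in some bag; for every edge, both endpoints lie together in some bag; and for every vertex, the bags containing it form a connected subtree. Here vertex 1 appears in no bag, so the decomposition is invalid.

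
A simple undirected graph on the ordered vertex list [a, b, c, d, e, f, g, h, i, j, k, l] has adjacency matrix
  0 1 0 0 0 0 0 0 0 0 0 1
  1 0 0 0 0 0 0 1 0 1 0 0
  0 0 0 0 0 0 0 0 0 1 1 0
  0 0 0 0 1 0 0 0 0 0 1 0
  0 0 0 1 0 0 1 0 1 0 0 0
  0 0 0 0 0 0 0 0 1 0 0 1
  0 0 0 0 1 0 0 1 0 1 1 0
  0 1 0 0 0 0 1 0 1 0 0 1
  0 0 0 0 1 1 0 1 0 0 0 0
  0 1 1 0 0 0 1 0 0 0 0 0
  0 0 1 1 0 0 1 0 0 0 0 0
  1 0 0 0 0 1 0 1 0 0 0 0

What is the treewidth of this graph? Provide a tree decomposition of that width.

Treewidth 3.
Bags: B1 = {a, f, i, l}  B2 = {a, h, i, l}  B3 = {a, b, h, i}  B4 = {b, e, h, i}  B5 = {b, e, g, h}  B6 = {b, e, g, j}  B7 = {d, e, g, j}  B8 = {d, g, j, k}  B9 = {c, d, j, k}
Tree: B1–B2, B2–B3, B3–B4, B4–B5, B5–B6, B6–B7, B7–B8, B8–B9

Each bag holds 4 vertices, so the decomposition has width 3, which upper-bounds the treewidth. For the lower bound: the 4 vertex sets {a,f,l}, {i}, {h}, {b,e,g,j} are disjoint, each induces a connected subgraph, and every pair is joined by at least one edge of G. Contracting each set to a single vertex therefore yields K_{4} as a minor, and since treewidth is minor-monotone, tw(G) ≥ tw(K_{4}) = 3. Therefore the treewidth is 3.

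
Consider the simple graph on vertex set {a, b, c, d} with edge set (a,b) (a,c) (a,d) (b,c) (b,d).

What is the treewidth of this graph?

A width-2 tree decomposition is:
Bags: B1 = {a, b, c}  B2 = {a, b, d}
Tree: B1–B2
Every bag has size at most 3, so the width is 3 − 1 = 2 and tw(G) ≤ 2. Conversely, {a, b, d} is a clique of size 3, and the vertices of any clique must share a bag in every tree decomposition; so some bag has ≥ 3 vertices and tw(G) ≥ 2. The upper and lower bounds meet at 2, so that is the treewidth.

2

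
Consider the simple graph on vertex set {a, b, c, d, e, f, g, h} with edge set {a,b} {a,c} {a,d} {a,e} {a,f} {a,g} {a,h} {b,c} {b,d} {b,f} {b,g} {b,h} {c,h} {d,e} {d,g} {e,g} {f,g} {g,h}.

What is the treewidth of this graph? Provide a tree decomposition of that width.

Each bag holds 4 vertices, so the decomposition has width 3, which upper-bounds the treewidth. On the other hand G contains the 4-clique {a, d, e, g}. A clique must lie in a single bag of any decomposition, so no decomposition can have width below 3. Combining the bounds, tw(G) = 3.

Treewidth 3.
One optimal decomposition is:
Bags: B1 = {a, b, g, h}  B2 = {a, b, d, g}  B3 = {a, d, e, g}  B4 = {a, b, c, h}  B5 = {a, b, f, g}
Tree: B1–B2, B2–B3, B1–B4, B1–B5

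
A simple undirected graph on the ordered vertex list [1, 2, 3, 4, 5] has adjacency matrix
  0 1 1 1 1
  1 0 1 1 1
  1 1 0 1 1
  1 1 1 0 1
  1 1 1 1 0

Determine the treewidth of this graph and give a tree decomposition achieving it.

Treewidth 4.
Bags: B1 = {1, 2, 3, 4, 5}
Tree: (single bag)

With just one bag of size 5, the width is 5 − 1 = 4, so tw(G) ≤ 4. For the lower bound, the 5 vertices {1, 2, 3, 4, 5} are pairwise adjacent, and any tree decomposition puts a clique entirely inside one bag — forcing width ≥ 4. Hence tw(G) = 4 exactly.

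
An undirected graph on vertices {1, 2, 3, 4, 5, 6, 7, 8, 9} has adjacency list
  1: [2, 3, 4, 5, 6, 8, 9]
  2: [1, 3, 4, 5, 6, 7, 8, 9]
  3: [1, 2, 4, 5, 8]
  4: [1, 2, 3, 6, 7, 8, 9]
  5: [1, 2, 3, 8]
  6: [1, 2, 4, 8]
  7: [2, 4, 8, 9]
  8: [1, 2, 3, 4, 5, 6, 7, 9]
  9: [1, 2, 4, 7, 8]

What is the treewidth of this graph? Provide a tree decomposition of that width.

Treewidth 4.
Bags: B1 = {1, 2, 4, 8, 9}  B2 = {1, 2, 4, 6, 8}  B3 = {1, 2, 3, 4, 8}  B4 = {1, 2, 3, 5, 8}  B5 = {2, 4, 7, 8, 9}
Tree: B1–B2, B2–B3, B3–B4, B1–B5

The largest bag has 5 vertices, giving width 4; this decomposition certifies tw(G) ≤ 4. Conversely, {1, 2, 4, 8, 9} is a clique of size 5, and the vertices of any clique must share a bag in every tree decomposition; so some bag has ≥ 5 vertices and tw(G) ≥ 4. Therefore the treewidth is 4.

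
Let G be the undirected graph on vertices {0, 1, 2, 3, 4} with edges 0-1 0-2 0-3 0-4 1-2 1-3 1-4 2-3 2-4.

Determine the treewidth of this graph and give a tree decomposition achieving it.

Treewidth 3.
Bags: B1 = {0, 1, 2, 3}  B2 = {0, 1, 2, 4}
Tree: B1–B2

Each bag holds 4 vertices, so the decomposition has width 3, which upper-bounds the treewidth. On the other hand G contains the 4-clique {0, 1, 2, 3}. A clique must lie in a single bag of any decomposition, so no decomposition can have width below 3. Combining the bounds, tw(G) = 3.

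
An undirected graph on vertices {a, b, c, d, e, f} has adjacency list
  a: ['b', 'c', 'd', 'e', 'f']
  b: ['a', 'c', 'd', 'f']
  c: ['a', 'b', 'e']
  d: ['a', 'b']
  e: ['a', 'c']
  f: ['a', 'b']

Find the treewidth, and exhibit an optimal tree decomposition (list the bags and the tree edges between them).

Treewidth 2.
Bags: B1 = {a, b, d}  B2 = {a, b, c}  B3 = {a, b, f}  B4 = {a, c, e}
Tree: B1–B2, B1–B3, B2–B4

The largest bag has 3 vertices, giving width 2; this decomposition certifies tw(G) ≤ 2. For the lower bound, the 3 vertices {a, c, e} are pairwise adjacent, and any tree decomposition puts a clique entirely inside one bag — forcing width ≥ 2. Hence tw(G) = 2 exactly.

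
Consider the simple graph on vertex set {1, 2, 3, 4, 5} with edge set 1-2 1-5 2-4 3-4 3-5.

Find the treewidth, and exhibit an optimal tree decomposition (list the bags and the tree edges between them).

The largest bag has 3 vertices, giving width 2; this decomposition certifies tw(G) ≤ 2. For the lower bound, G contains the cycle 4–3–5–1–2–4, so G is not a forest; only forests have treewidth ≤ 1, hence tw(G) ≥ 2. Therefore the treewidth is 2.

Treewidth 2.
One optimal decomposition is:
Bags: B1 = {3, 4, 5}  B2 = {1, 4, 5}  B3 = {1, 2, 4}
Tree: B1–B2, B2–B3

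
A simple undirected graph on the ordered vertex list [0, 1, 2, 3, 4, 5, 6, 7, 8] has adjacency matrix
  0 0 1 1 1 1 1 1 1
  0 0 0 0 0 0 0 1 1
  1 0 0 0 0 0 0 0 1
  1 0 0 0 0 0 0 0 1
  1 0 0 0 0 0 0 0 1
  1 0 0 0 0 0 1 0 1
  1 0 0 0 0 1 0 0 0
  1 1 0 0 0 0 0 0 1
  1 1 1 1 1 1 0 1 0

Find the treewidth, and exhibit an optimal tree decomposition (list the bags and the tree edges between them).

The largest bag has 3 vertices, giving width 2; this decomposition certifies tw(G) ≤ 2. Conversely, {0, 2, 8} is a clique of size 3, and the vertices of any clique must share a bag in every tree decomposition; so some bag has ≥ 3 vertices and tw(G) ≥ 2. The upper and lower bounds meet at 2, so that is the treewidth.

Treewidth 2.
One optimal decomposition is:
Bags: B1 = {0, 5, 8}  B2 = {0, 3, 8}  B3 = {0, 4, 8}  B4 = {0, 5, 6}  B5 = {0, 7, 8}  B6 = {0, 2, 8}  B7 = {1, 7, 8}
Tree: B1–B2, B1–B3, B1–B4, B1–B5, B5–B6, B5–B7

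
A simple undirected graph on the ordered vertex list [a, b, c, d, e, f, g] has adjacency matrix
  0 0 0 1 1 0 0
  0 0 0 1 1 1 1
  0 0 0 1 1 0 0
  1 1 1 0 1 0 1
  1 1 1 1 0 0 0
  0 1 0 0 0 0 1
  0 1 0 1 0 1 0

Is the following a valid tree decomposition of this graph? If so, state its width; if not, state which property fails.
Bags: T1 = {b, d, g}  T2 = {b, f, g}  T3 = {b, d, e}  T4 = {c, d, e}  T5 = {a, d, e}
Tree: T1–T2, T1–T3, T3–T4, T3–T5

Yes; width 2.

Vertex coverage: the bags together contain {a, b, c, d, e, f, g}, the full vertex set. Edge coverage: each edge of G has both endpoints in at least one bag. Running intersection: for every vertex, the bags containing it form a connected subtree. All three properties hold, so this is a valid tree decomposition of width max|bag| − 1 = 2, and hence tw(G) ≤ 2.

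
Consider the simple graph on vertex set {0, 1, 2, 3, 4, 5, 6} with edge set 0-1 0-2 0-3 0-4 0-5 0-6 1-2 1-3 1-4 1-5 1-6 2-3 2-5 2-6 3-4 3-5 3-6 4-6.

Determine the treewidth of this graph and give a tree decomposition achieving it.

The largest bag has 5 vertices, giving width 4; this decomposition certifies tw(G) ≤ 4. On the other hand G contains the 5-clique {0, 1, 2, 3, 5}. A clique must lie in a single bag of any decomposition, so no decomposition can have width below 4. Therefore the treewidth is 4.

Treewidth 4.
One such decomposition:
Bags: B1 = {0, 1, 2, 3, 6}  B2 = {0, 1, 3, 4, 6}  B3 = {0, 1, 2, 3, 5}
Tree: B1–B2, B1–B3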